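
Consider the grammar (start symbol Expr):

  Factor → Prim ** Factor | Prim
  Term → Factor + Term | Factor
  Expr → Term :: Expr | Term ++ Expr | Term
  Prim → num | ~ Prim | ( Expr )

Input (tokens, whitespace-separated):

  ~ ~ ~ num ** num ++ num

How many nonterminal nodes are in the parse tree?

[Expr [Term [Factor [Prim ~ [Prim ~ [Prim ~ [Prim num]]]] ** [Factor [Prim num]]]] ++ [Expr [Term [Factor [Prim num]]]]]

13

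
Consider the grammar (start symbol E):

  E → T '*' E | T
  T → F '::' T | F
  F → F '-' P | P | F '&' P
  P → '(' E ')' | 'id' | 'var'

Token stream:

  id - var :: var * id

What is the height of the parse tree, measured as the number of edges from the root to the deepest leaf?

5

[E [T [F [F [P id]] - [P var]] :: [T [F [P var]]]] * [E [T [F [P id]]]]]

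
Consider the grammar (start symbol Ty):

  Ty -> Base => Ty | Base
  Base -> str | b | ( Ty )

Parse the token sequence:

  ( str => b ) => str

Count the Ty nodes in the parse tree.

4

[Ty [Base ( [Ty [Base str] => [Ty [Base b]]] )] => [Ty [Base str]]]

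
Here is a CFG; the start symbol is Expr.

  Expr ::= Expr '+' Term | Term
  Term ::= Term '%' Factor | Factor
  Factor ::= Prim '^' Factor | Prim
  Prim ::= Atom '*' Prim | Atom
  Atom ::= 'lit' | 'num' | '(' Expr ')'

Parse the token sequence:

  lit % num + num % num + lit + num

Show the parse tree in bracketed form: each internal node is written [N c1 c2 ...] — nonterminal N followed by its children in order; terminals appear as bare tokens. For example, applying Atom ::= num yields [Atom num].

[Expr [Expr [Expr [Expr [Term [Term [Factor [Prim [Atom lit]]]] % [Factor [Prim [Atom num]]]]] + [Term [Term [Factor [Prim [Atom num]]]] % [Factor [Prim [Atom num]]]]] + [Term [Factor [Prim [Atom lit]]]]] + [Term [Factor [Prim [Atom num]]]]]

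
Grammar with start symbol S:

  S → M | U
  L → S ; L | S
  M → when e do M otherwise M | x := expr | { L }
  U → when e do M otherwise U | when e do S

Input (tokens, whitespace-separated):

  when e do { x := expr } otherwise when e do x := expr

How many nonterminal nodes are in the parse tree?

[S [U when e do [M { [L [S [M x := expr]]] }] otherwise [U when e do [S [M x := expr]]]]]

9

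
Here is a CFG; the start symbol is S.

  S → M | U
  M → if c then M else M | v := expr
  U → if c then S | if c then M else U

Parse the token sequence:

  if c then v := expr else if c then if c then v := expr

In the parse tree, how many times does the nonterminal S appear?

3

[S [U if c then [M v := expr] else [U if c then [S [U if c then [S [M v := expr]]]]]]]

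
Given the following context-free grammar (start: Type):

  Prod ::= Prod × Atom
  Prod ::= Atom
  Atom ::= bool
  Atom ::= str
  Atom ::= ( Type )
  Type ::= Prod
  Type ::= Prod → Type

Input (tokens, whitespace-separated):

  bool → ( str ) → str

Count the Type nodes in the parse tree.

4

[Type [Prod [Atom bool]] → [Type [Prod [Atom ( [Type [Prod [Atom str]]] )]] → [Type [Prod [Atom str]]]]]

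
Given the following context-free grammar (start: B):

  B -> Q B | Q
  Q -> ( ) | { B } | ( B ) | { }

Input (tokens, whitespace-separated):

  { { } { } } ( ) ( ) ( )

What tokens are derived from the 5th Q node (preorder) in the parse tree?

( )

[B [Q { [B [Q { }] [B [Q { }]]] }] [B [Q ( )] [B [Q ( )] [B [Q ( )]]]]]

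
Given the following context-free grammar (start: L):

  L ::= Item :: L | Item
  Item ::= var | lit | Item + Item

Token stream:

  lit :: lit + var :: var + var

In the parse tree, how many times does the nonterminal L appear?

3

[L [Item lit] :: [L [Item [Item lit] + [Item var]] :: [L [Item [Item var] + [Item var]]]]]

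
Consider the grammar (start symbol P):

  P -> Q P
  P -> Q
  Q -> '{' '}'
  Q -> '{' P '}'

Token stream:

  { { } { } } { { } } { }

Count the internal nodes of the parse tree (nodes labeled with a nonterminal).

12

[P [Q { [P [Q { }] [P [Q { }]]] }] [P [Q { [P [Q { }]] }] [P [Q { }]]]]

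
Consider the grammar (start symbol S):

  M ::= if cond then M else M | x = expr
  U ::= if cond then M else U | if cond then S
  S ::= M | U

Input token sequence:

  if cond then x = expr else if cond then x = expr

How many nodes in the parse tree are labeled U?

[S [U if cond then [M x = expr] else [U if cond then [S [M x = expr]]]]]

2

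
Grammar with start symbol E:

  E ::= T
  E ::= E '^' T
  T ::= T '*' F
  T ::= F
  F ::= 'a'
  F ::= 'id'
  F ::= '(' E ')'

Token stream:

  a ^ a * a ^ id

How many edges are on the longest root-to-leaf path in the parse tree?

[E [E [E [T [F a]]] ^ [T [T [F a]] * [F a]]] ^ [T [F id]]]

5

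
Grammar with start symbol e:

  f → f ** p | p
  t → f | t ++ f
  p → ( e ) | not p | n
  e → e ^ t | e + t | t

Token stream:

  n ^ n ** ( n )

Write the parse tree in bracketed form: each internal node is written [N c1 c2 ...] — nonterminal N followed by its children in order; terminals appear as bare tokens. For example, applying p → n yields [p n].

[e [e [t [f [p n]]]] ^ [t [f [f [p n]] ** [p ( [e [t [f [p n]]]] )]]]]

e
e ^ t
t ^ t
f ^ t
p ^ t
n ^ t
n ^ f
n ^ f ** p
n ^ p ** p
n ^ n ** p
n ^ n ** ( e )
n ^ n ** ( t )
n ^ n ** ( f )
n ^ n ** ( p )
n ^ n ** ( n )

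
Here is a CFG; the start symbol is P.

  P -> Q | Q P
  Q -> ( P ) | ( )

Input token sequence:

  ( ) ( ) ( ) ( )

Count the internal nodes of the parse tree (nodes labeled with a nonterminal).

8

[P [Q ( )] [P [Q ( )] [P [Q ( )] [P [Q ( )]]]]]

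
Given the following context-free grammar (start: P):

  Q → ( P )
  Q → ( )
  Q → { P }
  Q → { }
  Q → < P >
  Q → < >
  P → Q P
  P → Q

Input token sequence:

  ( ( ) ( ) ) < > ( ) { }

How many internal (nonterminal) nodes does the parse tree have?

12

[P [Q ( [P [Q ( )] [P [Q ( )]]] )] [P [Q < >] [P [Q ( )] [P [Q { }]]]]]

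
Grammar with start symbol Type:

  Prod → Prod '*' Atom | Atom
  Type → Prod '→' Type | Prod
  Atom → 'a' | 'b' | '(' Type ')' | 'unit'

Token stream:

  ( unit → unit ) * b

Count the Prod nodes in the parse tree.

4

[Type [Prod [Prod [Atom ( [Type [Prod [Atom unit]] → [Type [Prod [Atom unit]]]] )]] * [Atom b]]]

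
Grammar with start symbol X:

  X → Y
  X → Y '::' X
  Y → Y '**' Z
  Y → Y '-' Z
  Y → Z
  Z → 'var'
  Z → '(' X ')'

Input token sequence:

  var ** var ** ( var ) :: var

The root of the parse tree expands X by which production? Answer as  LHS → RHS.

X → Y '::' X

[X [Y [Y [Y [Z var]] ** [Z var]] ** [Z ( [X [Y [Z var]]] )]] :: [X [Y [Z var]]]]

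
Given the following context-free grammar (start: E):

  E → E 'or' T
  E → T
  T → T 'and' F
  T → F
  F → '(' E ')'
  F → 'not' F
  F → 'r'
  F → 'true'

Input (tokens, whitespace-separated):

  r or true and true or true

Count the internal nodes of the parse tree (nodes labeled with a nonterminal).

11

[E [E [E [T [F r]]] or [T [T [F true]] and [F true]]] or [T [F true]]]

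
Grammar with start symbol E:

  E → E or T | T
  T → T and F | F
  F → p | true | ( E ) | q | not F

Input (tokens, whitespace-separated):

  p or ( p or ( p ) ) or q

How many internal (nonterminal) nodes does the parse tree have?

18

[E [E [E [T [F p]]] or [T [F ( [E [E [T [F p]]] or [T [F ( [E [T [F p]]] )]]] )]]] or [T [F q]]]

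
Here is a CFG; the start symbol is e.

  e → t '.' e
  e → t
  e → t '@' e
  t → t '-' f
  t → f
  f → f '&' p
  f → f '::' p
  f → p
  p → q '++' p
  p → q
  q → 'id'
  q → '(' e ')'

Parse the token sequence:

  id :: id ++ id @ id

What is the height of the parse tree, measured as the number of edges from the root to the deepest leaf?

[e [t [f [f [p [q id]]] :: [p [q id] ++ [p [q id]]]]] @ [e [t [f [p [q id]]]]]]

6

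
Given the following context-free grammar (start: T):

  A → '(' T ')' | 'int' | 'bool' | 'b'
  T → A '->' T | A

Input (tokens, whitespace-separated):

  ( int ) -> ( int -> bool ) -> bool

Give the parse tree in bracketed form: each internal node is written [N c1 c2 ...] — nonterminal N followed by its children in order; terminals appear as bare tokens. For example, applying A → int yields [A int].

[T [A ( [T [A int]] )] -> [T [A ( [T [A int] -> [T [A bool]]] )] -> [T [A bool]]]]

T
A -> T
( T ) -> T
( A ) -> T
( int ) -> T
( int ) -> A -> T
( int ) -> ( T ) -> T
( int ) -> ( A -> T ) -> T
( int ) -> ( int -> T ) -> T
( int ) -> ( int -> A ) -> T
( int ) -> ( int -> bool ) -> T
( int ) -> ( int -> bool ) -> A
( int ) -> ( int -> bool ) -> bool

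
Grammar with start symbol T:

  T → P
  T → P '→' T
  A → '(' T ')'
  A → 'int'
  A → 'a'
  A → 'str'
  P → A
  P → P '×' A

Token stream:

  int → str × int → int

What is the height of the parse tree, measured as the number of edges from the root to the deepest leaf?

[T [P [A int]] → [T [P [P [A str]] × [A int]] → [T [P [A int]]]]]

5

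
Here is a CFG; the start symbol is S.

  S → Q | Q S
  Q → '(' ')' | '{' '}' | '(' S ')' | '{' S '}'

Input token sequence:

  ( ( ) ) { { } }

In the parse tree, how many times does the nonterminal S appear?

4

[S [Q ( [S [Q ( )]] )] [S [Q { [S [Q { }]] }]]]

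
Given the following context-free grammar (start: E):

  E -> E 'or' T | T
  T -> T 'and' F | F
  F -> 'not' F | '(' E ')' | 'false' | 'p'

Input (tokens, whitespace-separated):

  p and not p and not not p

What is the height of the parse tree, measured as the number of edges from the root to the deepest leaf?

[E [T [T [T [F p]] and [F not [F p]]] and [F not [F not [F p]]]]]

5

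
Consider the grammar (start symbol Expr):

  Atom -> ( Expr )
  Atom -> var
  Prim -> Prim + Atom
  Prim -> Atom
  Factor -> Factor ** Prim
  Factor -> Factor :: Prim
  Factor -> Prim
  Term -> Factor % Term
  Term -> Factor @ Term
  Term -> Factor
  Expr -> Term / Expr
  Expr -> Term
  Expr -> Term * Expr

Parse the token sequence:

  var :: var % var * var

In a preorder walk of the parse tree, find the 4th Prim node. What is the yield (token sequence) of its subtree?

var

[Expr [Term [Factor [Factor [Prim [Atom var]]] :: [Prim [Atom var]]] % [Term [Factor [Prim [Atom var]]]]] * [Expr [Term [Factor [Prim [Atom var]]]]]]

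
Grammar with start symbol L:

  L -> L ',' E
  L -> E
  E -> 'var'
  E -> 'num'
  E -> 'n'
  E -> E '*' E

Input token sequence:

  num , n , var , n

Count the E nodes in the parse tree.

[L [L [L [L [E num]] , [E n]] , [E var]] , [E n]]

4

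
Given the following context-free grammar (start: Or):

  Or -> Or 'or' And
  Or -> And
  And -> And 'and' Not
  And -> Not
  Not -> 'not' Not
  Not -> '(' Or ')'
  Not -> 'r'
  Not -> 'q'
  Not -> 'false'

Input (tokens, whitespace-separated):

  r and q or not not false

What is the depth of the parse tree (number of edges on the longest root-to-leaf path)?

[Or [Or [And [And [Not r]] and [Not q]]] or [And [Not not [Not not [Not false]]]]]

5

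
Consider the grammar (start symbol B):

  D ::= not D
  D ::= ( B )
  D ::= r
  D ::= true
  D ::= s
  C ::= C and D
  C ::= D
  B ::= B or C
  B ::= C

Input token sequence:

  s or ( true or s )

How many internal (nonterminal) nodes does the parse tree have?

12

[B [B [C [D s]]] or [C [D ( [B [B [C [D true]]] or [C [D s]]] )]]]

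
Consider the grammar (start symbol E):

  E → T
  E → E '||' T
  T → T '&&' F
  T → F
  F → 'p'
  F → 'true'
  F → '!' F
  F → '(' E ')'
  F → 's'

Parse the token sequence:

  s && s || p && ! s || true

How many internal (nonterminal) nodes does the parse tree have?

14

[E [E [E [T [T [F s]] && [F s]]] || [T [T [F p]] && [F ! [F s]]]] || [T [F true]]]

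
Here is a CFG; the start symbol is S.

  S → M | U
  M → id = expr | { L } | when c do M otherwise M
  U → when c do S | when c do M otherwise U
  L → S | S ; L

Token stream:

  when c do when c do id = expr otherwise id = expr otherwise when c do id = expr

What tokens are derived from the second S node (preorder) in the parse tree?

id = expr

[S [U when c do [M when c do [M id = expr] otherwise [M id = expr]] otherwise [U when c do [S [M id = expr]]]]]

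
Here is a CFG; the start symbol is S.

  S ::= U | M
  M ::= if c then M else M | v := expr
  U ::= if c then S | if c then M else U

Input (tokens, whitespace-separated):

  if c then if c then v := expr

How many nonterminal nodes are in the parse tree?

[S [U if c then [S [U if c then [S [M v := expr]]]]]]

6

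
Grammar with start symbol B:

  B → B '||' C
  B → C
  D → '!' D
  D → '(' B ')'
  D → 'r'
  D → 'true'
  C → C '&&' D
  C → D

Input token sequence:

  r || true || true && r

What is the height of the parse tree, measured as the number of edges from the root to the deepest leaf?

[B [B [B [C [D r]]] || [C [D true]]] || [C [C [D true]] && [D r]]]

5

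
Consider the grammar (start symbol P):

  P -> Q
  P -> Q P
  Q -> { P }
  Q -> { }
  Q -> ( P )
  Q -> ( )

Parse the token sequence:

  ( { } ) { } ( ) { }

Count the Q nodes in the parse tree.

5

[P [Q ( [P [Q { }]] )] [P [Q { }] [P [Q ( )] [P [Q { }]]]]]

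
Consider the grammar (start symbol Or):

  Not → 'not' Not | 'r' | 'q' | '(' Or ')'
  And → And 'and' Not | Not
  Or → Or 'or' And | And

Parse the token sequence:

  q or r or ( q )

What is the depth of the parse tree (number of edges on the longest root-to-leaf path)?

6

[Or [Or [Or [And [Not q]]] or [And [Not r]]] or [And [Not ( [Or [And [Not q]]] )]]]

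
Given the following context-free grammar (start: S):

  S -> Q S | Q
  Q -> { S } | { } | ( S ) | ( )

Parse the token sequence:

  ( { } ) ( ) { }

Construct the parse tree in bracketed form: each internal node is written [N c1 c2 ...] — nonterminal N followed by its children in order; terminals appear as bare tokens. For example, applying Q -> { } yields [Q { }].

[S [Q ( [S [Q { }]] )] [S [Q ( )] [S [Q { }]]]]

S
Q S
( S ) S
( Q ) S
( { } ) S
( { } ) Q S
( { } ) ( ) S
( { } ) ( ) Q
( { } ) ( ) { }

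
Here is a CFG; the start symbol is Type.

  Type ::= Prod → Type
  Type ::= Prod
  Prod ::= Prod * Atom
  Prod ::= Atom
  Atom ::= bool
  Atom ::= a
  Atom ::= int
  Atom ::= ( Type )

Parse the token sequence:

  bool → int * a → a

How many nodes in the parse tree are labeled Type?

[Type [Prod [Atom bool]] → [Type [Prod [Prod [Atom int]] * [Atom a]] → [Type [Prod [Atom a]]]]]

3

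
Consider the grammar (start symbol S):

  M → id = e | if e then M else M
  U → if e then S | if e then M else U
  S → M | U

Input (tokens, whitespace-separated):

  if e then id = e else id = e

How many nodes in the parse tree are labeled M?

[S [M if e then [M id = e] else [M id = e]]]

3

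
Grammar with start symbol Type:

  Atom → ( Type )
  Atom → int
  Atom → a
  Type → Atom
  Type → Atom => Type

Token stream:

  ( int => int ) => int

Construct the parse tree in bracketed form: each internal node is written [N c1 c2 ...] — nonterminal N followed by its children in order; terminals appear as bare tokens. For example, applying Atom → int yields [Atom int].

[Type [Atom ( [Type [Atom int] => [Type [Atom int]]] )] => [Type [Atom int]]]

Type
Atom => Type
( Type ) => Type
( Atom => Type ) => Type
( int => Type ) => Type
( int => Atom ) => Type
( int => int ) => Type
( int => int ) => Atom
( int => int ) => int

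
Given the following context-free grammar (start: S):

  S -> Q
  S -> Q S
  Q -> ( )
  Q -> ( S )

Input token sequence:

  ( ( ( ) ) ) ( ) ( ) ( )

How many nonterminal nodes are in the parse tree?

12

[S [Q ( [S [Q ( [S [Q ( )]] )]] )] [S [Q ( )] [S [Q ( )] [S [Q ( )]]]]]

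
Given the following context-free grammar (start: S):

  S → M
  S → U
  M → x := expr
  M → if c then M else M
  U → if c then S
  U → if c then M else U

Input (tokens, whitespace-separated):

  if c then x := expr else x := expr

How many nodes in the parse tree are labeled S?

1

[S [M if c then [M x := expr] else [M x := expr]]]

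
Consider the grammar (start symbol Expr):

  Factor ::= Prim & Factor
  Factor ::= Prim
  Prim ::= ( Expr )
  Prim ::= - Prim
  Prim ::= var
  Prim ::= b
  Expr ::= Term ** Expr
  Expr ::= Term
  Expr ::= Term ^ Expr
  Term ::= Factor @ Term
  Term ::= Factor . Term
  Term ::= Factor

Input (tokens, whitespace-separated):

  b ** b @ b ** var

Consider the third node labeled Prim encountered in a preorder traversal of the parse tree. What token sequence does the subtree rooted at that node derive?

[Expr [Term [Factor [Prim b]]] ** [Expr [Term [Factor [Prim b]] @ [Term [Factor [Prim b]]]] ** [Expr [Term [Factor [Prim var]]]]]]

b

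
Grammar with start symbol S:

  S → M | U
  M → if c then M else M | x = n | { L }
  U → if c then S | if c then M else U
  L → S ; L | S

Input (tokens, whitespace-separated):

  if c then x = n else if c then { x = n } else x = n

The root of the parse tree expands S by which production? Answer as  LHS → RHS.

S → M

[S [M if c then [M x = n] else [M if c then [M { [L [S [M x = n]]] }] else [M x = n]]]]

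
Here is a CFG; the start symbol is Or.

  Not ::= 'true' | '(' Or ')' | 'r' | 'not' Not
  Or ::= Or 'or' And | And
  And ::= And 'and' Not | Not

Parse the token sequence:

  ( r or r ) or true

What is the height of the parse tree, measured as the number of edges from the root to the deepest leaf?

8

[Or [Or [And [Not ( [Or [Or [And [Not r]]] or [And [Not r]]] )]]] or [And [Not true]]]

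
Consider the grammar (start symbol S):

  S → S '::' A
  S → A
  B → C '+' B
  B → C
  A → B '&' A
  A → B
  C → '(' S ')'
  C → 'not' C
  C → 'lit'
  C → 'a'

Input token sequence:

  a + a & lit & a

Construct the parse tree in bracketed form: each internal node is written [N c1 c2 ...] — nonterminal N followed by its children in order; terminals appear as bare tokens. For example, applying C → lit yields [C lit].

S
A
B & A
C + B & A
a + B & A
a + C & A
a + a & A
a + a & B & A
a + a & C & A
a + a & lit & A
a + a & lit & B
a + a & lit & C
a + a & lit & a

[S [A [B [C a] + [B [C a]]] & [A [B [C lit]] & [A [B [C a]]]]]]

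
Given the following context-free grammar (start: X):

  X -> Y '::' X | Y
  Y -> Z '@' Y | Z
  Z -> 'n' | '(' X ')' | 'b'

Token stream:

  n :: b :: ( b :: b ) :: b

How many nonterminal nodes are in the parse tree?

[X [Y [Z n]] :: [X [Y [Z b]] :: [X [Y [Z ( [X [Y [Z b]] :: [X [Y [Z b]]]] )]] :: [X [Y [Z b]]]]]]

18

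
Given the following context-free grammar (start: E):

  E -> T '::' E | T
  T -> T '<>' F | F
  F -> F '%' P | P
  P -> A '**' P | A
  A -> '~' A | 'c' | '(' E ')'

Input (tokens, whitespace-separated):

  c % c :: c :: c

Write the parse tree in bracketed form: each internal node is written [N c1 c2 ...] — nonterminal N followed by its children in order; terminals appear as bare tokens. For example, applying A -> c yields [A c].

E
T :: E
F :: E
F % P :: E
P % P :: E
A % P :: E
c % P :: E
c % A :: E
c % c :: E
c % c :: T :: E
c % c :: F :: E
c % c :: P :: E
c % c :: A :: E
c % c :: c :: E
c % c :: c :: T
c % c :: c :: F
c % c :: c :: P
c % c :: c :: A
c % c :: c :: c

[E [T [F [F [P [A c]]] % [P [A c]]]] :: [E [T [F [P [A c]]]] :: [E [T [F [P [A c]]]]]]]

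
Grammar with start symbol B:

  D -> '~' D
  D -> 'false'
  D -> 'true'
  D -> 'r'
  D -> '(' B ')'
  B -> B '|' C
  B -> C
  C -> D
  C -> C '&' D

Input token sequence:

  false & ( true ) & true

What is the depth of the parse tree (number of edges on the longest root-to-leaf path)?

7

[B [C [C [C [D false]] & [D ( [B [C [D true]]] )]] & [D true]]]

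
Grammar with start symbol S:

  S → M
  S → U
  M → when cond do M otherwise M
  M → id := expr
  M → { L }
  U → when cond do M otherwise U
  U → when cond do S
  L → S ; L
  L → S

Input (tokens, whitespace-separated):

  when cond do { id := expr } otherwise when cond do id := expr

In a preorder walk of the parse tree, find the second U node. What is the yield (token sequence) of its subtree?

[S [U when cond do [M { [L [S [M id := expr]]] }] otherwise [U when cond do [S [M id := expr]]]]]

when cond do id := expr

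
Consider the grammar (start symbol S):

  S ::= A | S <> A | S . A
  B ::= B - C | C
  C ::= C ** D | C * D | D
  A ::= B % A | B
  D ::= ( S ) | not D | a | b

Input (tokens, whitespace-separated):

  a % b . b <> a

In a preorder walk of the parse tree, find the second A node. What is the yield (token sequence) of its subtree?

b

[S [S [S [A [B [C [D a]]] % [A [B [C [D b]]]]]] . [A [B [C [D b]]]]] <> [A [B [C [D a]]]]]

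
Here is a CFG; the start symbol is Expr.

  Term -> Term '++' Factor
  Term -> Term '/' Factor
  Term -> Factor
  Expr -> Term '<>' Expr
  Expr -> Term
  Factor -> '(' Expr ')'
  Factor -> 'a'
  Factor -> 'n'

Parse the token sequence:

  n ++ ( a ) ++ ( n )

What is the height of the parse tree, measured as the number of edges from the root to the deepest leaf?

7

[Expr [Term [Term [Term [Factor n]] ++ [Factor ( [Expr [Term [Factor a]]] )]] ++ [Factor ( [Expr [Term [Factor n]]] )]]]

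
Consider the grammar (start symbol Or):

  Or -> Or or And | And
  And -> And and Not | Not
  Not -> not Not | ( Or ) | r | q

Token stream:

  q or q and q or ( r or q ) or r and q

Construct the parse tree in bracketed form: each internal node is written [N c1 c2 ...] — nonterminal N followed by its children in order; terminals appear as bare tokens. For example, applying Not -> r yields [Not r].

Or
Or or And
Or or And or And
Or or And or And or And
And or And or And or And
Not or And or And or And
q or And or And or And
q or And and Not or And or And
q or Not and Not or And or And
q or q and Not or And or And
q or q and q or And or And
q or q and q or Not or And
q or q and q or ( Or ) or And
q or q and q or ( Or or And ) or And
q or q and q or ( And or And ) or And
q or q and q or ( Not or And ) or And
q or q and q or ( r or And ) or And
q or q and q or ( r or Not ) or And
q or q and q or ( r or q ) or And
q or q and q or ( r or q ) or And and Not
q or q and q or ( r or q ) or Not and Not
q or q and q or ( r or q ) or r and Not
q or q and q or ( r or q ) or r and q

[Or [Or [Or [Or [And [Not q]]] or [And [And [Not q]] and [Not q]]] or [And [Not ( [Or [Or [And [Not r]]] or [And [Not q]]] )]]] or [And [And [Not r]] and [Not q]]]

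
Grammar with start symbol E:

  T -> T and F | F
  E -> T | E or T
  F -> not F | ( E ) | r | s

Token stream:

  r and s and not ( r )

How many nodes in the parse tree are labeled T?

4

[E [T [T [T [F r]] and [F s]] and [F not [F ( [E [T [F r]]] )]]]]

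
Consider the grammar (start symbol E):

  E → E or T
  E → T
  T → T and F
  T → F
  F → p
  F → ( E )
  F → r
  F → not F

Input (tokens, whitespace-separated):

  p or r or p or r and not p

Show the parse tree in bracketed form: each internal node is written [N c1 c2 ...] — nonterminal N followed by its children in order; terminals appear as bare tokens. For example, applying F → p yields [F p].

E
E or T
E or T or T
E or T or T or T
T or T or T or T
F or T or T or T
p or T or T or T
p or F or T or T
p or r or T or T
p or r or F or T
p or r or p or T
p or r or p or T and F
p or r or p or F and F
p or r or p or r and F
p or r or p or r and not F
p or r or p or r and not p

[E [E [E [E [T [F p]]] or [T [F r]]] or [T [F p]]] or [T [T [F r]] and [F not [F p]]]]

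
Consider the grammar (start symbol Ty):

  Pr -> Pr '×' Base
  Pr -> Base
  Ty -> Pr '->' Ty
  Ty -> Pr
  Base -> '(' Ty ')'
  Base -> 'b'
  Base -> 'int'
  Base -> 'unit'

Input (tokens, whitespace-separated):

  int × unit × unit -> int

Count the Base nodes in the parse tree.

[Ty [Pr [Pr [Pr [Base int]] × [Base unit]] × [Base unit]] -> [Ty [Pr [Base int]]]]

4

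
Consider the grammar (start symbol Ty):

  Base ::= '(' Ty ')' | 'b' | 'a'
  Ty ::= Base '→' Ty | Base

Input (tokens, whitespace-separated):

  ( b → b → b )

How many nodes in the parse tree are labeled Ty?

[Ty [Base ( [Ty [Base b] → [Ty [Base b] → [Ty [Base b]]]] )]]

4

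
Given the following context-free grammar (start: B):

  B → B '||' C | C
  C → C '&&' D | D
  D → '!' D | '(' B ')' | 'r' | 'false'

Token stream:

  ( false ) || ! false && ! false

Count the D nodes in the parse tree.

[B [B [C [D ( [B [C [D false]]] )]]] || [C [C [D ! [D false]]] && [D ! [D false]]]]

6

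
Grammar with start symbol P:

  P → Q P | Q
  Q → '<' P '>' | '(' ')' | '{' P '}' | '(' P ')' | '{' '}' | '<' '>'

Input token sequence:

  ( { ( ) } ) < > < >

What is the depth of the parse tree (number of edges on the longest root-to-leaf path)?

[P [Q ( [P [Q { [P [Q ( )]] }]] )] [P [Q < >] [P [Q < >]]]]

6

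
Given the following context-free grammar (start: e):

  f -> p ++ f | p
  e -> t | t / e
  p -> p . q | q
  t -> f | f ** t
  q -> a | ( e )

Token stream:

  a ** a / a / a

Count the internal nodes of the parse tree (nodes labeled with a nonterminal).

[e [t [f [p [q a]]] ** [t [f [p [q a]]]]] / [e [t [f [p [q a]]]] / [e [t [f [p [q a]]]]]]]

19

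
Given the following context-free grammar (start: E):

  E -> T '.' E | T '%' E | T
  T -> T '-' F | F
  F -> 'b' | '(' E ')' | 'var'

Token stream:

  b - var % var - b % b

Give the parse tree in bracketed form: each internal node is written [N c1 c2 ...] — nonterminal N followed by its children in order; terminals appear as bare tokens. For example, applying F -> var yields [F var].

[E [T [T [F b]] - [F var]] % [E [T [T [F var]] - [F b]] % [E [T [F b]]]]]

E
T % E
T - F % E
F - F % E
b - F % E
b - var % E
b - var % T % E
b - var % T - F % E
b - var % F - F % E
b - var % var - F % E
b - var % var - b % E
b - var % var - b % T
b - var % var - b % F
b - var % var - b % b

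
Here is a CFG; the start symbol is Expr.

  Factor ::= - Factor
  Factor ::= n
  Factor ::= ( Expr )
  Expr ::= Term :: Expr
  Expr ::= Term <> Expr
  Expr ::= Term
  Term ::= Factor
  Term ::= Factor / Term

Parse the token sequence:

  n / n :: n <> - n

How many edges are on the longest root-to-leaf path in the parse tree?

6

[Expr [Term [Factor n] / [Term [Factor n]]] :: [Expr [Term [Factor n]] <> [Expr [Term [Factor - [Factor n]]]]]]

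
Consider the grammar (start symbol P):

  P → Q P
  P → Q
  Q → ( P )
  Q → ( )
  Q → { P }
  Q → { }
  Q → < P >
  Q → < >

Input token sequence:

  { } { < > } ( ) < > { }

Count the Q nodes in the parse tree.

[P [Q { }] [P [Q { [P [Q < >]] }] [P [Q ( )] [P [Q < >] [P [Q { }]]]]]]

6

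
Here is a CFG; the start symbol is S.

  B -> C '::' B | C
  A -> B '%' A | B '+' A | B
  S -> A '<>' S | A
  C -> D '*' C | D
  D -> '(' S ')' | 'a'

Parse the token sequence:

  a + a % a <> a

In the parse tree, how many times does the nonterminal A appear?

4

[S [A [B [C [D a]]] + [A [B [C [D a]]] % [A [B [C [D a]]]]]] <> [S [A [B [C [D a]]]]]]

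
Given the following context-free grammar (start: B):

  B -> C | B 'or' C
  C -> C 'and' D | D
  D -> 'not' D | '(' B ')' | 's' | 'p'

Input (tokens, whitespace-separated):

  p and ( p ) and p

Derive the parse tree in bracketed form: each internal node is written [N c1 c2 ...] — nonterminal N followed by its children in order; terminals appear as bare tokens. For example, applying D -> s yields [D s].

[B [C [C [C [D p]] and [D ( [B [C [D p]]] )]] and [D p]]]

B
C
C and D
C and D and D
D and D and D
p and D and D
p and ( B ) and D
p and ( C ) and D
p and ( D ) and D
p and ( p ) and D
p and ( p ) and p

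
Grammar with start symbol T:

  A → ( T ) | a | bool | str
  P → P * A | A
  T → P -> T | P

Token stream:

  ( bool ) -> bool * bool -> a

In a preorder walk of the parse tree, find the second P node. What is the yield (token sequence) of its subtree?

bool

[T [P [A ( [T [P [A bool]]] )]] -> [T [P [P [A bool]] * [A bool]] -> [T [P [A a]]]]]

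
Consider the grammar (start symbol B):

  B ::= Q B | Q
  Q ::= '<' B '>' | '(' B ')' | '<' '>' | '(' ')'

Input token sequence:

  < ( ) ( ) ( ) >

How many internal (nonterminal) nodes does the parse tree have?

[B [Q < [B [Q ( )] [B [Q ( )] [B [Q ( )]]]] >]]

8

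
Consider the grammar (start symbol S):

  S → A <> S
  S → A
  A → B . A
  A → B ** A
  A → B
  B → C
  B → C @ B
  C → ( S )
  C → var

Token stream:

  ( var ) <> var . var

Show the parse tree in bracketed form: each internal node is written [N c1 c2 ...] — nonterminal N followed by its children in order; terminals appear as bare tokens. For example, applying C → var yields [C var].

S
A <> S
B <> S
C <> S
( S ) <> S
( A ) <> S
( B ) <> S
( C ) <> S
( var ) <> S
( var ) <> A
( var ) <> B . A
( var ) <> C . A
( var ) <> var . A
( var ) <> var . B
( var ) <> var . C
( var ) <> var . var

[S [A [B [C ( [S [A [B [C var]]]] )]]] <> [S [A [B [C var]] . [A [B [C var]]]]]]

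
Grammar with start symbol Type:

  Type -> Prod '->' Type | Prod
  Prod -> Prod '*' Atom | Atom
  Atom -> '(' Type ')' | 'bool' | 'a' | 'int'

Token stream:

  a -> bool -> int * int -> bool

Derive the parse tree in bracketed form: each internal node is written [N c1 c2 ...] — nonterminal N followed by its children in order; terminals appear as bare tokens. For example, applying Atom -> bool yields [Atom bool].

[Type [Prod [Atom a]] -> [Type [Prod [Atom bool]] -> [Type [Prod [Prod [Atom int]] * [Atom int]] -> [Type [Prod [Atom bool]]]]]]

Type
Prod -> Type
Atom -> Type
a -> Type
a -> Prod -> Type
a -> Atom -> Type
a -> bool -> Type
a -> bool -> Prod -> Type
a -> bool -> Prod * Atom -> Type
a -> bool -> Atom * Atom -> Type
a -> bool -> int * Atom -> Type
a -> bool -> int * int -> Type
a -> bool -> int * int -> Prod
a -> bool -> int * int -> Atom
a -> bool -> int * int -> bool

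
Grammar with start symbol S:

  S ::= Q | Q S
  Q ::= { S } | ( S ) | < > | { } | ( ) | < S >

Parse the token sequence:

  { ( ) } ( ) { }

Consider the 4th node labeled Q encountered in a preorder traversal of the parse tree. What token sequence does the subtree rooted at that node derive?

{ }

[S [Q { [S [Q ( )]] }] [S [Q ( )] [S [Q { }]]]]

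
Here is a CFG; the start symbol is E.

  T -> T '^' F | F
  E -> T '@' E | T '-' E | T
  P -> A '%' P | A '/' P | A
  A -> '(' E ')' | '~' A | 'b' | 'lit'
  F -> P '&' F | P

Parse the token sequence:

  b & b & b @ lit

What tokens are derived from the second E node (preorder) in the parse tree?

lit

[E [T [F [P [A b]] & [F [P [A b]] & [F [P [A b]]]]]] @ [E [T [F [P [A lit]]]]]]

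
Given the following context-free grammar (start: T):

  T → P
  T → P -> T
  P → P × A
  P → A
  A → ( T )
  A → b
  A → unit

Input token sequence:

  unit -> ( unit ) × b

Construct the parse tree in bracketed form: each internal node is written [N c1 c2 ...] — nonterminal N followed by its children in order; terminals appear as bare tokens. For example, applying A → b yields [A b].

[T [P [A unit]] -> [T [P [P [A ( [T [P [A unit]]] )]] × [A b]]]]

T
P -> T
A -> T
unit -> T
unit -> P
unit -> P × A
unit -> A × A
unit -> ( T ) × A
unit -> ( P ) × A
unit -> ( A ) × A
unit -> ( unit ) × A
unit -> ( unit ) × b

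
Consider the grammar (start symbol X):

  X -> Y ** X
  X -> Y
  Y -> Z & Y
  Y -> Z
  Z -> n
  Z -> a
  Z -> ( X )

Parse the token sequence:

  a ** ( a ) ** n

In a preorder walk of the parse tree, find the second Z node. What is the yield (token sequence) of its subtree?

( a )

[X [Y [Z a]] ** [X [Y [Z ( [X [Y [Z a]]] )]] ** [X [Y [Z n]]]]]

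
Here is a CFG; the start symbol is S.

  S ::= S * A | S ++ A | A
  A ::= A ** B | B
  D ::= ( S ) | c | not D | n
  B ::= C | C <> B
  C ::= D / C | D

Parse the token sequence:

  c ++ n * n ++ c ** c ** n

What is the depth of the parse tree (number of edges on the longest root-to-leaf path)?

[S [S [S [S [A [B [C [D c]]]]] ++ [A [B [C [D n]]]]] * [A [B [C [D n]]]]] ++ [A [A [A [B [C [D c]]]] ** [B [C [D c]]]] ** [B [C [D n]]]]]

8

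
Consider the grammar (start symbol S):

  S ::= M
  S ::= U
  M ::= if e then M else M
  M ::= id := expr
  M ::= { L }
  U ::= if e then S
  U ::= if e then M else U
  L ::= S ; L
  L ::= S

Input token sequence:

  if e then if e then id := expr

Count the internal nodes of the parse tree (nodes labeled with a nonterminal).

6

[S [U if e then [S [U if e then [S [M id := expr]]]]]]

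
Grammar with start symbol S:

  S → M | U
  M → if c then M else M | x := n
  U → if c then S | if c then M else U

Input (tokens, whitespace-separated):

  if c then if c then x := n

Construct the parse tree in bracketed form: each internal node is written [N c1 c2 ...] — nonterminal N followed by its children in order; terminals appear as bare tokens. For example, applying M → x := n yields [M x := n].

S
U
if c then S
if c then U
if c then if c then S
if c then if c then M
if c then if c then x := n

[S [U if c then [S [U if c then [S [M x := n]]]]]]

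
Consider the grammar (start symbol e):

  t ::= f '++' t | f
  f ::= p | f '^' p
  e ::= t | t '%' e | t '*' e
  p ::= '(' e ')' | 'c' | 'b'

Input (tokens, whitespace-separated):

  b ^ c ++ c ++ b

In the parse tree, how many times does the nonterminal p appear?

[e [t [f [f [p b]] ^ [p c]] ++ [t [f [p c]] ++ [t [f [p b]]]]]]

4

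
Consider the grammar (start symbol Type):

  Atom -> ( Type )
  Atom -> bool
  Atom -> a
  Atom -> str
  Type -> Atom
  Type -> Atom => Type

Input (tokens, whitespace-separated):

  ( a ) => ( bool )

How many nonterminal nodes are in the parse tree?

[Type [Atom ( [Type [Atom a]] )] => [Type [Atom ( [Type [Atom bool]] )]]]

8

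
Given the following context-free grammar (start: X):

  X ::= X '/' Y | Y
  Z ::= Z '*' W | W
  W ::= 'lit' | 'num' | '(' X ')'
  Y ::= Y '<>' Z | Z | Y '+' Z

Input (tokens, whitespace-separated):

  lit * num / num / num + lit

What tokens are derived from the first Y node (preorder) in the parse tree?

[X [X [X [Y [Z [Z [W lit]] * [W num]]]] / [Y [Z [W num]]]] / [Y [Y [Z [W num]]] + [Z [W lit]]]]

lit * num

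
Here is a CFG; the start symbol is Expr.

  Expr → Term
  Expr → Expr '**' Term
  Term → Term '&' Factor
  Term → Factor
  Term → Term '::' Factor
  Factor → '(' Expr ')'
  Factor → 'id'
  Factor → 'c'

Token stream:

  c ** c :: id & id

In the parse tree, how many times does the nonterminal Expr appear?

[Expr [Expr [Term [Factor c]]] ** [Term [Term [Term [Factor c]] :: [Factor id]] & [Factor id]]]

2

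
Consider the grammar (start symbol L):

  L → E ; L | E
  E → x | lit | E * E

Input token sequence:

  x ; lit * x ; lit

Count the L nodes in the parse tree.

3

[L [E x] ; [L [E [E lit] * [E x]] ; [L [E lit]]]]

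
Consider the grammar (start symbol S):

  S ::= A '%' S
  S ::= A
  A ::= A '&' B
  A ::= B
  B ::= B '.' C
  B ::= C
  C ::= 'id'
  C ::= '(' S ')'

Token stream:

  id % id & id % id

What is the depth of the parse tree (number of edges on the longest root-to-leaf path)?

6

[S [A [B [C id]]] % [S [A [A [B [C id]]] & [B [C id]]] % [S [A [B [C id]]]]]]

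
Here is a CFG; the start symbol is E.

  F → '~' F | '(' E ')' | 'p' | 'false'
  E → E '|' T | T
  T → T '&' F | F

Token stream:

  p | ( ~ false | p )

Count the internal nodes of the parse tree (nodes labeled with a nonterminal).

[E [E [T [F p]]] | [T [F ( [E [E [T [F ~ [F false]]]] | [T [F p]]] )]]]

13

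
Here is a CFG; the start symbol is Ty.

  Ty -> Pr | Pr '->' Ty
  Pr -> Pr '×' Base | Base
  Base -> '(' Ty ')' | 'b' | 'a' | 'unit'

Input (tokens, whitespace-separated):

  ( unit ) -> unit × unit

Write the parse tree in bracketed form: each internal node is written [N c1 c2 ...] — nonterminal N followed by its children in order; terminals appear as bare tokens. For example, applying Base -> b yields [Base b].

[Ty [Pr [Base ( [Ty [Pr [Base unit]]] )]] -> [Ty [Pr [Pr [Base unit]] × [Base unit]]]]

Ty
Pr -> Ty
Base -> Ty
( Ty ) -> Ty
( Pr ) -> Ty
( Base ) -> Ty
( unit ) -> Ty
( unit ) -> Pr
( unit ) -> Pr × Base
( unit ) -> Base × Base
( unit ) -> unit × Base
( unit ) -> unit × unit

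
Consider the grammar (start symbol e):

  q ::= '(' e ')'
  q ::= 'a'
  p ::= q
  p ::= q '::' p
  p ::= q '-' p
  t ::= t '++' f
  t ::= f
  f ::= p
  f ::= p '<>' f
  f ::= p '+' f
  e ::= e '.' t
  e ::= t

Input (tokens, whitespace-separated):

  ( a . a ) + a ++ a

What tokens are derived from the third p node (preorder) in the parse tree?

a

[e [t [t [f [p [q ( [e [e [t [f [p [q a]]]]] . [t [f [p [q a]]]]] )]] + [f [p [q a]]]]] ++ [f [p [q a]]]]]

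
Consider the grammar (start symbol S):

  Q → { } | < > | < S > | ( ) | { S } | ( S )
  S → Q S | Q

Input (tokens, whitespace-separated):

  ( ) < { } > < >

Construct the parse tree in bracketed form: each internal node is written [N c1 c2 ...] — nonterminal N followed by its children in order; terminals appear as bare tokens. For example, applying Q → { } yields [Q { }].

[S [Q ( )] [S [Q < [S [Q { }]] >] [S [Q < >]]]]

S
Q S
( ) S
( ) Q S
( ) < S > S
( ) < Q > S
( ) < { } > S
( ) < { } > Q
( ) < { } > < >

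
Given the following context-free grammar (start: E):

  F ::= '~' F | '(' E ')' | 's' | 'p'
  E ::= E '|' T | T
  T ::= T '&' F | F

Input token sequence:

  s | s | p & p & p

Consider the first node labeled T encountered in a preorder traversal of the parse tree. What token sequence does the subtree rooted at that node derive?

[E [E [E [T [F s]]] | [T [F s]]] | [T [T [T [F p]] & [F p]] & [F p]]]

s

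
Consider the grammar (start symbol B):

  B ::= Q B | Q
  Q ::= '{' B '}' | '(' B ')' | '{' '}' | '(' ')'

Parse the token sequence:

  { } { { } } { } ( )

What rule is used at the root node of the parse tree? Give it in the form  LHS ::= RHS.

B ::= Q B

[B [Q { }] [B [Q { [B [Q { }]] }] [B [Q { }] [B [Q ( )]]]]]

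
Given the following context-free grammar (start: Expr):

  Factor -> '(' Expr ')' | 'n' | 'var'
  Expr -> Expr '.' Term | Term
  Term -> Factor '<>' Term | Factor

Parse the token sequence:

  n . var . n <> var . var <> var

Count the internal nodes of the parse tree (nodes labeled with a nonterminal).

16

[Expr [Expr [Expr [Expr [Term [Factor n]]] . [Term [Factor var]]] . [Term [Factor n] <> [Term [Factor var]]]] . [Term [Factor var] <> [Term [Factor var]]]]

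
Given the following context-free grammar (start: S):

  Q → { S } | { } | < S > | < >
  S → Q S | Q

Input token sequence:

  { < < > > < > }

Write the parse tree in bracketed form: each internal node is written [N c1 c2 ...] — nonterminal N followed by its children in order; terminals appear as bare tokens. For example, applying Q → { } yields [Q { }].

S
Q
{ S }
{ Q S }
{ < S > S }
{ < Q > S }
{ < < > > S }
{ < < > > Q }
{ < < > > < > }

[S [Q { [S [Q < [S [Q < >]] >] [S [Q < >]]] }]]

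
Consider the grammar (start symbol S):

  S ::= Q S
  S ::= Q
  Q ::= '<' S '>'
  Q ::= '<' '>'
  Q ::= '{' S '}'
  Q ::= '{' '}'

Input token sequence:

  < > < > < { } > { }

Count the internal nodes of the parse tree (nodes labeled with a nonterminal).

[S [Q < >] [S [Q < >] [S [Q < [S [Q { }]] >] [S [Q { }]]]]]

10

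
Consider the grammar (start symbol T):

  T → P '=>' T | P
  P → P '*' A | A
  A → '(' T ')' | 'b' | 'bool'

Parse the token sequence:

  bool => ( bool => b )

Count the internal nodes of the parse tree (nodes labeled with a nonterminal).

12

[T [P [A bool]] => [T [P [A ( [T [P [A bool]] => [T [P [A b]]]] )]]]]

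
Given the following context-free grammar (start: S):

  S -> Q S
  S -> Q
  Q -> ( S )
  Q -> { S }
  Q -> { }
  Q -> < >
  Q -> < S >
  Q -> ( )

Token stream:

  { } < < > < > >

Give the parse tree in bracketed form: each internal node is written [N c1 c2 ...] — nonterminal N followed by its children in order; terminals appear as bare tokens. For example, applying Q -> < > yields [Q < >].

S
Q S
{ } S
{ } Q
{ } < S >
{ } < Q S >
{ } < < > S >
{ } < < > Q >
{ } < < > < > >

[S [Q { }] [S [Q < [S [Q < >] [S [Q < >]]] >]]]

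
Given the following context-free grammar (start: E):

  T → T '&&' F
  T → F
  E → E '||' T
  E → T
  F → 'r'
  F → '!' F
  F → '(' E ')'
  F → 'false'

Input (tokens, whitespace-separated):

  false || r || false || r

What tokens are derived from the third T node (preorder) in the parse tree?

false

[E [E [E [E [T [F false]]] || [T [F r]]] || [T [F false]]] || [T [F r]]]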